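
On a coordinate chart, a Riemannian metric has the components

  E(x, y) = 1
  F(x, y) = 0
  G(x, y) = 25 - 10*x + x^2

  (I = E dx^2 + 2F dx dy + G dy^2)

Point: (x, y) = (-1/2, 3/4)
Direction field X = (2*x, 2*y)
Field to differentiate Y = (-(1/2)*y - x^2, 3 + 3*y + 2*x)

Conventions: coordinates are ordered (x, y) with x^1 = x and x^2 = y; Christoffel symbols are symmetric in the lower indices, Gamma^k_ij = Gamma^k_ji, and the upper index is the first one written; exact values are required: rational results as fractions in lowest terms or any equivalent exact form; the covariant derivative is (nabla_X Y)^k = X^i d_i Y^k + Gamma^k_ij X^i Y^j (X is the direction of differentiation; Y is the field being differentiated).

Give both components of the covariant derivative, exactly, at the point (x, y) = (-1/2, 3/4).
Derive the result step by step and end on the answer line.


E = 1, F = 0, G = 121/4 at the point
E_x = 0, E_y = 0, F_x = 0, F_y = 0, G_x = -11, G_y = 0
EG - F^2 = 121/4;  g^inv = (4/121) * [[121/4, 0], [0, 1]]
first-kind symbols [ij,l] = (1/2)(d_i g_jl + d_j g_il - d_l g_ij): [xx,x] = E_x/2 = 0, [xx,y] = F_x - E_y/2 = 0, [xy,x] = E_y/2 = 0, [xy,y] = G_x/2 = -11/2, [yy,x] = F_y - G_x/2 = 11/2, [yy,y] = G_y/2 = 0
Gamma^x_ij = (G*[ij,x] - F*[ij,y])/(EG - F^2), Gamma^y_ij = (E*[ij,y] - F*[ij,x])/(EG - F^2)
Gamma_xxx = 0, Gamma_xxy = 0, Gamma_xyy = 11/2, Gamma_yxx = 0, Gamma_yxy = -2/11, Gamma_yyy = 0
X = (-1, 3/2), Y = (-5/8, 17/4) at the point

Answer: (nabla_X Y)^x = 533/16, (nabla_X Y)^y = 303/88


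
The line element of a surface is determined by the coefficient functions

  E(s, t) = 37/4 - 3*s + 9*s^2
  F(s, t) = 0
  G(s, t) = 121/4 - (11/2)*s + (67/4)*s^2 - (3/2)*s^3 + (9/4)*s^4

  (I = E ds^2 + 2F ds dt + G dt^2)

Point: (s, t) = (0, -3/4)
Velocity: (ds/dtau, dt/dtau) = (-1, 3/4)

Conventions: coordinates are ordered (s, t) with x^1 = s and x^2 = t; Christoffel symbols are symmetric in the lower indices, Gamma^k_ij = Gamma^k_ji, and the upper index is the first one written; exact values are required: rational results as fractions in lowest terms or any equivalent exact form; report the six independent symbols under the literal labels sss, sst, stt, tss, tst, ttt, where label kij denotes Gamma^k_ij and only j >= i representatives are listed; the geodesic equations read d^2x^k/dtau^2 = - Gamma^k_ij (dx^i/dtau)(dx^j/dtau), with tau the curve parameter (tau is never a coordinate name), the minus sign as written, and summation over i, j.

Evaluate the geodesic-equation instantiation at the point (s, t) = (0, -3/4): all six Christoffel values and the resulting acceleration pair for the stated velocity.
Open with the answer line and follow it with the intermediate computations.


Answer: Gamma_sss = -6/37, Gamma_sst = 0, Gamma_stt = 11/37, Gamma_tss = 0, Gamma_tst = -1/11, Gamma_ttt = 0; accelerations (d^2s/dtau^2, d^2t/dtau^2) = (-3/592, -3/22)

E = 37/4, F = 0, G = 121/4 at the point
E_s = -3, E_t = 0, F_s = 0, F_t = 0, G_s = -11/2, G_t = 0
EG - F^2 = 4477/16;  g^inv = (16/4477) * [[121/4, 0], [0, 37/4]]
first-kind symbols [ij,l] = (1/2)(d_i g_jl + d_j g_il - d_l g_ij): [ss,s] = E_s/2 = -3/2, [ss,t] = F_s - E_t/2 = 0, [st,s] = E_t/2 = 0, [st,t] = G_s/2 = -11/4, [tt,s] = F_t - G_s/2 = 11/4, [tt,t] = G_t/2 = 0
Gamma^s_ij = (G*[ij,s] - F*[ij,t])/(EG - F^2), Gamma^t_ij = (E*[ij,t] - F*[ij,s])/(EG - F^2)
Gamma_sss = -6/37, Gamma_sst = 0, Gamma_stt = 11/37, Gamma_tss = 0, Gamma_tst = -1/11, Gamma_ttt = 0
d^2s/dtau^2 = -(Gamma_sss*(-1)^2 + 2*Gamma_sst*(-1)*(3/4) + Gamma_stt*(3/4)^2) = -3/592
d^2t/dtau^2 = -(Gamma_tss*(-1)^2 + 2*Gamma_tst*(-1)*(3/4) + Gamma_ttt*(3/4)^2) = -3/22


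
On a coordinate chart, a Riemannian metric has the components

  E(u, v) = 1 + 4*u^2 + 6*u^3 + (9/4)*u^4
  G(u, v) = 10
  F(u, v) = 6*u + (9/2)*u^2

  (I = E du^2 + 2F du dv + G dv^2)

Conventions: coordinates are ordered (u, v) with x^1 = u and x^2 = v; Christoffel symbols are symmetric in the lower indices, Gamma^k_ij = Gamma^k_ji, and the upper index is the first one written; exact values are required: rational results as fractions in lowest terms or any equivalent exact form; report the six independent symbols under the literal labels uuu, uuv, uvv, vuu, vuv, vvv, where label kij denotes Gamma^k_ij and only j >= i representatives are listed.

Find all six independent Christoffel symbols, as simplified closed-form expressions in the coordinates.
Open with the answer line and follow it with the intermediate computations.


Answer: Gamma_uuu = (18*u^3 + 36*u^2 + 16*u)/(9*u^4 + 24*u^3 + 16*u^2 + 40), Gamma_uuv = 0, Gamma_uvv = 0, Gamma_vuu = (36*u + 24)/(9*u^4 + 24*u^3 + 16*u^2 + 40), Gamma_vuv = 0, Gamma_vvv = 0

E = 1 + 4*u^2 + 6*u^3 + (9/4)*u^4; F = 6*u + (9/2)*u^2; G = 10
Gamma^k_ij = (1/2) g^{kl} (d_i g_jl + d_j g_il - d_l g_ij), with g^inv = (1/(EG-F^2)) [[G, -F], [-F, E]]
first partials: E_u = 8*u + 18*u^2 + 9*u^3, E_v = 0, F_u = 6 + 9*u, F_v = 0, G_u = 0, G_v = 0
D = EG - F^2 = 10 + 4*u^2 + 6*u^3 + (9/4)*u^4
expanded: Gamma^u_uu = (G E_u - 2F F_u + F E_v)/(2D), Gamma^u_uv = (G E_v - F G_u)/(2D), Gamma^u_vv = (2G F_v - G G_u - F G_v)/(2D), Gamma^v_uu = (2E F_u - E E_v - F E_u)/(2D), Gamma^v_uv = (E G_u - F E_v)/(2D), Gamma^v_vv = (E G_v - 2F F_v + F G_u)/(2D); substitute and cancel common factors


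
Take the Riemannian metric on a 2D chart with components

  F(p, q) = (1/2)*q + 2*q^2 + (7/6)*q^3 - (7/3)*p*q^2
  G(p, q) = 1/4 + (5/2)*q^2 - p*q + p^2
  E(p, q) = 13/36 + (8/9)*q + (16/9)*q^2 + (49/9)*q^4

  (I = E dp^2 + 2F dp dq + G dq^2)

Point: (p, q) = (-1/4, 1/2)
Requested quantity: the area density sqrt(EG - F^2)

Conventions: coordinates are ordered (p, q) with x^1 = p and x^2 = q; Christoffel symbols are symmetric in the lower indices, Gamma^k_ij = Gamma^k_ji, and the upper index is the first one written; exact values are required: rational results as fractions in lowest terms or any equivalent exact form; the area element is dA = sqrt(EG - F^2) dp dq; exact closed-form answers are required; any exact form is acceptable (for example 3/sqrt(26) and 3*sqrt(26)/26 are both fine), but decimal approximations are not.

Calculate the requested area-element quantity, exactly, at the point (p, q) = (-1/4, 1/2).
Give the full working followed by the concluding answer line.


E = 229/144, F = 25/24, G = 17/16; EG - F^2 = 1393/2304

Answer: sqrt(EG - F^2) = sqrt(1393)/48


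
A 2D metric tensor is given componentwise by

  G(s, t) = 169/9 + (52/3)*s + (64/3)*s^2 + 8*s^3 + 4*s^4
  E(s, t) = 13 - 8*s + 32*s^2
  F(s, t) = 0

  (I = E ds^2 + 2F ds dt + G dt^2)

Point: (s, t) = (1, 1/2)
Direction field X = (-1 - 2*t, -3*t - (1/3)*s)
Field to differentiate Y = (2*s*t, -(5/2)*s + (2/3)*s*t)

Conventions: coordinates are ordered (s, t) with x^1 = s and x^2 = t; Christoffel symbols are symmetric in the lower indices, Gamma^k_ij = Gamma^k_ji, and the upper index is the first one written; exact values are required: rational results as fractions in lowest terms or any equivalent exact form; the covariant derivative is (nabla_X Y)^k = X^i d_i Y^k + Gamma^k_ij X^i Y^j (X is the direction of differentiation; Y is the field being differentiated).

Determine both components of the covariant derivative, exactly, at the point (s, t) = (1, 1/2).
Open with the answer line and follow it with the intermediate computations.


Answer: (nabla_X Y)^s = -8357/666, (nabla_X Y)^t = 221/45

E = 37, F = 0, G = 625/9 at the point
E_s = 56, E_t = 0, F_s = 0, F_t = 0, G_s = 100, G_t = 0
EG - F^2 = 23125/9;  g^inv = (9/23125) * [[625/9, 0], [0, 37]]
first-kind symbols [ij,l] = (1/2)(d_i g_jl + d_j g_il - d_l g_ij): [ss,s] = E_s/2 = 28, [ss,t] = F_s - E_t/2 = 0, [st,s] = E_t/2 = 0, [st,t] = G_s/2 = 50, [tt,s] = F_t - G_s/2 = -50, [tt,t] = G_t/2 = 0
Gamma^s_ij = (G*[ij,s] - F*[ij,t])/(EG - F^2), Gamma^t_ij = (E*[ij,t] - F*[ij,s])/(EG - F^2)
Gamma_sss = 28/37, Gamma_sst = 0, Gamma_stt = -50/37, Gamma_tss = 0, Gamma_tst = 18/25, Gamma_ttt = 0
X = (-2, -11/6), Y = (1, -13/6) at the point


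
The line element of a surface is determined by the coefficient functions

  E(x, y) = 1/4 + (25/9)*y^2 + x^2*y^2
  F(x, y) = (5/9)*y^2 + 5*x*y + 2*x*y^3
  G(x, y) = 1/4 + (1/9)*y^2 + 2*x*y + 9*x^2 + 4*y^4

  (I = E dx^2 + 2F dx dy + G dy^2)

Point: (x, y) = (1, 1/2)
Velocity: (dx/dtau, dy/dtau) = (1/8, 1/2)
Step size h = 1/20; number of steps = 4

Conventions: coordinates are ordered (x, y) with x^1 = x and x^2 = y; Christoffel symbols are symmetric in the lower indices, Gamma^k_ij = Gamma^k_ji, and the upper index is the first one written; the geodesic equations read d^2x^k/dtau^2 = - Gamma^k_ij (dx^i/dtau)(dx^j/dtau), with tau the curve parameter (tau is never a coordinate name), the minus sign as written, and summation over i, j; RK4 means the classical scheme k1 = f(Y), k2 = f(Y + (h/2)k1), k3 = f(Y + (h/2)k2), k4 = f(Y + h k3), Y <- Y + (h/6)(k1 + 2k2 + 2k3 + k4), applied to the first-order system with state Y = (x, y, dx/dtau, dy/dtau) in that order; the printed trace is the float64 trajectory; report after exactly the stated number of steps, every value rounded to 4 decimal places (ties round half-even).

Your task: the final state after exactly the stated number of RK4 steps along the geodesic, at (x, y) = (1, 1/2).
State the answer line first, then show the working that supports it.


Answer: x = 1.0620, y = 0.5845, dx/dtau = 0.4697, dy/dtau = 0.3459

f(Y) = (dx/dtau, dy/dtau, -Gamma^x_ij Y'^i Y'^j, -Gamma^y_ij Y'^i Y'^j) with the Gammas evaluated at the stage position; h = 0.050000; intermediate values shown to 6 dp
step 0: x = 1.0000, y = 0.5000, dx/dtau = 0.1250, dy/dtau = 0.5000
step 1:
  k1: at (x, y) = (1.000000, 0.500000), (dx/dtau, dy/dtau) = (0.125000, 0.500000); Gamma_xxx = 0.034118, Gamma_xxy = -1.787265, Gamma_xyy = -7.489144, Gamma_yxx = 0.072432, Gamma_yxy = 1.392812, Gamma_yyy = 2.250319; k1 = (0.125000, 0.500000, 2.095161, -0.737813)
  k2: at (x, y) = (1.003125, 0.512500), (dx/dtau, dy/dtau) = (0.177379, 0.481555); Gamma_xxx = 0.032013, Gamma_xxy = -1.821141, Gamma_xyy = -7.333437, Gamma_yxx = 0.074889, Gamma_yxy = 1.407885, Gamma_yyy = 2.259299; k2 = (0.177379, 0.481555, 2.010695, -0.766793)
  k3: at (x, y) = (1.004434, 0.512039), (dx/dtau, dy/dtau) = (0.175267, 0.480830); Gamma_xxx = 0.034719, Gamma_xxy = -1.814385, Gamma_xyy = -7.335453, Gamma_yxx = 0.073721, Gamma_yxy = 1.404082, Gamma_yyy = 2.255104; k3 = (0.175267, 0.480830, 2.000683, -0.760294)
  k4: at (x, y) = (1.008763, 0.524042), (dx/dtau, dy/dtau) = (0.225034, 0.461985); Gamma_xxx = 0.034964, Gamma_xxy = -1.841762, Gamma_xyy = -7.187146, Gamma_yxx = 0.075125, Gamma_yxy = 1.415717, Gamma_yyy = 2.259556; k4 = (0.225034, 0.461985, 1.915133, -0.780425)
  Y <- Y + (h/6)(k1 + 2k2 + 2k3 + k4): x = 1.0088, y = 0.5241, dx/dtau = 0.2253, dy/dtau = 0.4619
step 2:
  k1: at (x, y) = (1.008794, 0.524056), (dx/dtau, dy/dtau) = (0.225275, 0.461897); Gamma_xxx = 0.035013, Gamma_xxy = -1.841693, Gamma_xyy = -7.186891, Gamma_yxx = 0.075107, Gamma_yxy = 1.415672, Gamma_yyy = 2.259489; k1 = (0.225275, 0.461897, 1.914806, -0.780482)
  k2: at (x, y) = (1.014426, 0.535604), (dx/dtau, dy/dtau) = (0.273146, 0.442385); Gamma_xxx = 0.037939, Gamma_xxy = -1.862076, Gamma_xyy = -7.043824, Gamma_yxx = 0.075317, Gamma_yxy = 1.423571, Gamma_yyy = 2.259015; k2 = (0.273146, 0.442385, 1.825684, -0.791753)
  k3: at (x, y) = (1.015623, 0.535116), (dx/dtau, dy/dtau) = (0.270918, 0.442103); Gamma_xxx = 0.040616, Gamma_xxy = -1.855382, Gamma_xyy = -7.045074, Gamma_yxx = 0.074149, Gamma_yxy = 1.419846, Gamma_yyy = 2.254846; k3 = (0.270918, 0.442103, 1.818463, -0.786282)
  k4: at (x, y) = (1.022340, 0.546161), (dx/dtau, dy/dtau) = (0.316199, 0.422582); Gamma_xxx = 0.046136, Gamma_xxy = -1.868965, Gamma_xyy = -6.905826, Gamma_yxx = 0.073181, Gamma_yxy = 1.424185, Gamma_yyy = 2.249602; k4 = (0.316199, 0.422582, 1.728064, -0.789641)
  Y <- Y + (h/6)(k1 + 2k2 + 2k3 + k4): x = 1.0224, y = 0.5462, dx/dtau = 0.3164, dy/dtau = 0.4225
step 3:
  k1: at (x, y) = (1.022374, 0.546168), (dx/dtau, dy/dtau) = (0.316368, 0.422512); Gamma_xxx = 0.046199, Gamma_xxy = -1.868849, Gamma_xyy = -6.905630, Gamma_yxx = 0.073155, Gamma_yxy = 1.424116, Gamma_yyy = 2.249508; k1 = (0.316368, 0.422512, 1.727757, -0.789617)
  k2: at (x, y) = (1.030284, 0.556731), (dx/dtau, dy/dtau) = (0.359562, 0.402771); Gamma_xxx = 0.054604, Gamma_xxy = -1.875069, Gamma_xyy = -6.768526, Gamma_yxx = 0.070886, Gamma_yxy = 1.424587, Gamma_yyy = 2.239075; k2 = (0.359562, 0.402771, 1.634062, -0.785019)
  k3: at (x, y) = (1.031363, 0.556238), (dx/dtau, dy/dtau) = (0.357220, 0.402886); Gamma_xxx = 0.057136, Gamma_xxy = -1.868634, Gamma_xyy = -6.769141, Gamma_yxx = 0.069776, Gamma_yxy = 1.421058, Gamma_yyy = 2.235082; k3 = (0.357220, 0.402886, 1.629321, -0.780731)
  k4: at (x, y) = (1.040235, 0.566313), (dx/dtau, dy/dtau) = (0.397835, 0.383475); Gamma_xxx = 0.068103, Gamma_xxy = -1.868092, Gamma_xyy = -6.633111, Gamma_yxx = 0.066338, Gamma_yxy = 1.418075, Gamma_yyy = 2.219908; k4 = (0.397835, 0.383475, 1.534632, -0.769626)
  Y <- Y + (h/6)(k1 + 2k2 + 2k3 + k4): x = 1.0403, y = 0.5663, dx/dtau = 0.3979, dy/dtau = 0.3834
step 4:
  k1: at (x, y) = (1.040272, 0.566313), (dx/dtau, dy/dtau) = (0.397945, 0.383422); Gamma_xxx = 0.068179, Gamma_xxy = -1.867931, Gamma_xyy = -6.632953, Gamma_yxx = 0.066306, Gamma_yxy = 1.417984, Gamma_yyy = 2.219790; k1 = (0.397945, 0.383422, 1.534351, -0.769551)
  k2: at (x, y) = (1.050221, 0.575898), (dx/dtau, dy/dtau) = (0.436304, 0.364183); Gamma_xxx = 0.081951, Gamma_xxy = -1.860025, Gamma_xyy = -6.496782, Gamma_yxx = 0.061600, Gamma_yxy = 1.411237, Gamma_yyy = 2.199468; k2 = (0.436304, 0.364183, 1.437160, -0.751916)
  k3: at (x, y) = (1.051180, 0.575417), (dx/dtau, dy/dtau) = (0.433874, 0.364624); Gamma_xxx = 0.084233, Gamma_xxy = -1.854038, Gamma_xyy = -6.496961, Gamma_yxx = 0.060602, Gamma_yxy = 1.408009, Gamma_yyy = 2.195795; k3 = (0.433874, 0.364624, 1.434541, -0.748837)
  k4: at (x, y) = (1.061966, 0.584544), (dx/dtau, dy/dtau) = (0.469672, 0.345980); Gamma_xxx = 0.100274, Gamma_xxy = -1.839757, Gamma_xyy = -6.360057, Gamma_yxx = 0.054865, Gamma_yxy = 1.398122, Gamma_yyy = 2.171061; k4 = (0.469672, 0.345980, 1.337104, -0.726365)
  Y <- Y + (h/6)(k1 + 2k2 + 2k3 + k4): x = 1.0620, y = 0.5845, dx/dtau = 0.4697, dy/dtau = 0.3459


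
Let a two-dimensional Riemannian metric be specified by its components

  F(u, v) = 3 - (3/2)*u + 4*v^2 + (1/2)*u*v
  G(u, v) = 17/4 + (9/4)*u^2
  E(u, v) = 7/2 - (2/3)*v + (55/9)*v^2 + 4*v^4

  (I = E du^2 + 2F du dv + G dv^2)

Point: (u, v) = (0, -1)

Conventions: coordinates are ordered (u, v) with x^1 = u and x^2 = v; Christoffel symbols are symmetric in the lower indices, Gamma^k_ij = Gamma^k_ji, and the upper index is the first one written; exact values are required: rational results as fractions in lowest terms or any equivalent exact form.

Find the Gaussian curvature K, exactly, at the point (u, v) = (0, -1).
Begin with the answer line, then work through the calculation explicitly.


Answer: K = -945126/707281

E = 257/18, F = 7, G = 17/4, EG - F^2 = 841/72 at the point
E_u = 0, E_v = -260/9, F_u = -2, F_v = -8, G_u = 0, G_v = 0
E_vv = 542/9, F_uv = 1/2, G_uu = 9/2
Evaluate Brioschi's two determinant matrices M1, M2 and divide by (EG - F^2)^2.
M1 = [[-E_vv/2 + F_uv - G_uu/2, E_u/2, F_u - E_v/2], [F_v - G_u/2, E, F], [G_v/2, F, G]] = [[-1147/36, 0, 112/9], [-8, 257/18, 7], [0, 7, 17/4]]; det M1 = -2770963/2592
M2 = [[0, E_v/2, G_u/2], [E_v/2, E, F], [G_u/2, F, G]] = [[0, -130/9, 0], [-130/9, 257/18, 7], [0, 7, 17/4]]; det M2 = -71825/81
det M1 - det M2 = -52507/288; K = -52507/288 / (841/72)^2 = -945126/707281


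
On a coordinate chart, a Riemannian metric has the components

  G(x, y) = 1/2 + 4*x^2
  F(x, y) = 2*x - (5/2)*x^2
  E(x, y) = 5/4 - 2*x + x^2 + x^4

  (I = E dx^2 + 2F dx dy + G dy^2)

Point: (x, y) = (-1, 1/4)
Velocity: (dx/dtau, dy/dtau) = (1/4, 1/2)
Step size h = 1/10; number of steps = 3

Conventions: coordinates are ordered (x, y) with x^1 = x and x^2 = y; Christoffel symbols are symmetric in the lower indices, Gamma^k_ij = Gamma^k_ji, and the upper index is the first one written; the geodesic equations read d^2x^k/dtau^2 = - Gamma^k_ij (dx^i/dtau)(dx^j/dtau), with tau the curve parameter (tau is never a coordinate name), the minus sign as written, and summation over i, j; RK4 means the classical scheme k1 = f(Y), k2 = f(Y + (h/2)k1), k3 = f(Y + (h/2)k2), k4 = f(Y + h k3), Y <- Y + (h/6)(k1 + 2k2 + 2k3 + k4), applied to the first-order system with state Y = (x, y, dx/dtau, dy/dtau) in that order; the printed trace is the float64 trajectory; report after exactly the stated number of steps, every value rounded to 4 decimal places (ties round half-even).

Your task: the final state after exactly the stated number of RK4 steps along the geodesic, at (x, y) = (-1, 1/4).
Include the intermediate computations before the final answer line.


f(Y) = (dx/dtau, dy/dtau, -Gamma^x_ij Y'^i Y'^j, -Gamma^y_ij Y'^i Y'^j) with the Gammas evaluated at the stage position; h = 0.100000; intermediate values shown to 6 dp
step 0: x = -1.0000, y = 0.2500, dx/dtau = 0.2500, dy/dtau = 0.5000
step 1:
  k1: at (x, y) = (-1.000000, 0.250000), (dx/dtau, dy/dtau) = (0.250000, 0.500000); Gamma_xxx = 4.000000, Gamma_xxy = -5.333333, Gamma_xyy = 5.333333, Gamma_yxx = 5.555556, Gamma_yxy = -6.222222, Gamma_yyy = 5.333333; k1 = (0.250000, 0.500000, -0.250000, -0.125000)
  k2: at (x, y) = (-0.987500, 0.275000), (dx/dtau, dy/dtau) = (0.237500, 0.493750); Gamma_xxx = 4.192618, Gamma_xxy = -5.456721, Gamma_xyy = 5.441554, Gamma_yxx = 5.780785, Gamma_yxy = -6.369530, Gamma_yyy = 5.456721; k2 = (0.237500, 0.493750, -0.283310, -0.162507)
  k3: at (x, y) = (-0.988125, 0.274687), (dx/dtau, dy/dtau) = (0.235835, 0.491875); Gamma_xxx = 4.182995, Gamma_xxy = -5.450681, Gamma_xyy = 5.436289, Gamma_yxx = 5.769492, Gamma_yxy = -6.362272, Gamma_yyy = 5.450681; k3 = (0.235835, 0.491875, -0.283340, -0.163568)
  k4: at (x, y) = (-0.976417, 0.299187), (dx/dtau, dy/dtau) = (0.221666, 0.483643); Gamma_xxx = 4.362833, Gamma_xxy = -5.561296, Gamma_xyy = 5.532120, Gamma_yxx = 5.981296, Gamma_yxy = -6.496066, Gamma_yyy = 5.561296; k4 = (0.221666, 0.483643, -0.315971, -0.201892)
  Y <- Y + (h/6)(k1 + 2k2 + 2k3 + k4): x = -0.9764, y = 0.2992, dx/dtau = 0.2217, dy/dtau = 0.4837
step 2:
  k1: at (x, y) = (-0.976361, 0.299248), (dx/dtau, dy/dtau) = (0.221679, 0.483683); Gamma_xxx = 4.363682, Gamma_xxy = -5.561807, Gamma_xyy = 5.532560, Gamma_yxx = 5.982300, Gamma_yxy = -6.496688, Gamma_yyy = 5.561807; k1 = (0.221679, 0.483683, -0.316076, -0.201979)
  k2: at (x, y) = (-0.965277, 0.323432), (dx/dtau, dy/dtau) = (0.205875, 0.473584); Gamma_xxx = 4.532447, Gamma_xxy = -5.660992, Gamma_xyy = 5.617252, Gamma_yxx = 6.182672, Gamma_yxy = -6.618503, Gamma_yyy = 5.660992; k2 = (0.205875, 0.473584, -0.348069, -0.241110)
  k3: at (x, y) = (-0.966067, 0.322927), (dx/dtau, dy/dtau) = (0.204275, 0.471627); Gamma_xxx = 4.520483, Gamma_xxy = -5.654116, Gamma_xyy = 5.611424, Gamma_yxx = 6.168412, Gamma_yxy = -6.609992, Gamma_yyy = 5.654116; k3 = (0.204275, 0.471627, -0.347338, -0.241418)
  k4: at (x, y) = (-0.955934, 0.346411), (dx/dtau, dy/dtau) = (0.186945, 0.459541); Gamma_xxx = 4.672904, Gamma_xxy = -5.739841, Gamma_xyy = 5.683550, Gamma_yxx = 6.350781, Gamma_yxy = -6.716909, Gamma_yyy = 5.739841; k4 = (0.186945, 0.459541, -0.377344, -0.279992)
  Y <- Y + (h/6)(k1 + 2k2 + 2k3 + k4): x = -0.9559, y = 0.3465, dx/dtau = 0.1869, dy/dtau = 0.4596
step 3:
  k1: at (x, y) = (-0.955879, 0.346476), (dx/dtau, dy/dtau) = (0.186942, 0.459565); Gamma_xxx = 4.673717, Gamma_xxy = -5.740287, Gamma_xyy = 5.683923, Gamma_yxx = 6.351759, Gamma_yxy = -6.717471, Gamma_yyy = 5.740287; k1 = (0.186942, 0.459565, -0.377462, -0.280106)
  k2: at (x, y) = (-0.946532, 0.369454), (dx/dtau, dy/dtau) = (0.168069, 0.445560); Gamma_xxx = 4.811939, Gamma_xxy = -5.814264, Gamma_xyy = 5.745076, Gamma_yxx = 6.518559, Gamma_yxy = -6.811419, Gamma_yyy = 5.814264; k2 = (0.168069, 0.445560, -0.405660, -0.318259)
  k3: at (x, y) = (-0.947476, 0.368754), (dx/dtau, dy/dtau) = (0.166659, 0.443653); Gamma_xxx = 4.798105, Gamma_xxy = -5.807030, Gamma_xyy = 5.739148, Gamma_yxx = 6.501799, Gamma_yxy = -6.802152, Gamma_yyy = 5.807030; k3 = (0.166659, 0.443653, -0.404164, -0.317690)
  k4: at (x, y) = (-0.939213, 0.390841), (dx/dtau, dy/dtau) = (0.146525, 0.427797); Gamma_xxx = 4.918188, Gamma_xxy = -5.868476, Gamma_xyy = 5.789088, Gamma_yxx = 6.647813, Gamma_yxy = -6.881525, Gamma_yyy = 5.868476; k4 = (0.146525, 0.427797, -0.429345, -0.354006)
  Y <- Y + (h/6)(k1 + 2k2 + 2k3 + k4): x = -0.9392, y = 0.3909, dx/dtau = 0.1465, dy/dtau = 0.4278

Answer: x = -0.9392, y = 0.3909, dx/dtau = 0.1465, dy/dtau = 0.4278


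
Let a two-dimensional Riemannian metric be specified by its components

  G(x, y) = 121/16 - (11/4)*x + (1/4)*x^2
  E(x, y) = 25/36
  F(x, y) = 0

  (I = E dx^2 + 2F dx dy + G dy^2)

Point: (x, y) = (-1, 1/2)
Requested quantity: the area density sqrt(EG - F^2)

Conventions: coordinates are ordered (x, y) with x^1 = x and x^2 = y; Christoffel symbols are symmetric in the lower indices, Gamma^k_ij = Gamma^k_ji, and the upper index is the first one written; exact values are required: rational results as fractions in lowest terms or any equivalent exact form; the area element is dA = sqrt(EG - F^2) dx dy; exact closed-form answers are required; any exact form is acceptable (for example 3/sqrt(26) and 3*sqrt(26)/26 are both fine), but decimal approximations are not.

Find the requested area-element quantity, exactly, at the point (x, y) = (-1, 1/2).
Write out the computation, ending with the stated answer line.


E = 25/36, F = 0, G = 169/16; EG - F^2 = 4225/576

Answer: sqrt(EG - F^2) = 65/24


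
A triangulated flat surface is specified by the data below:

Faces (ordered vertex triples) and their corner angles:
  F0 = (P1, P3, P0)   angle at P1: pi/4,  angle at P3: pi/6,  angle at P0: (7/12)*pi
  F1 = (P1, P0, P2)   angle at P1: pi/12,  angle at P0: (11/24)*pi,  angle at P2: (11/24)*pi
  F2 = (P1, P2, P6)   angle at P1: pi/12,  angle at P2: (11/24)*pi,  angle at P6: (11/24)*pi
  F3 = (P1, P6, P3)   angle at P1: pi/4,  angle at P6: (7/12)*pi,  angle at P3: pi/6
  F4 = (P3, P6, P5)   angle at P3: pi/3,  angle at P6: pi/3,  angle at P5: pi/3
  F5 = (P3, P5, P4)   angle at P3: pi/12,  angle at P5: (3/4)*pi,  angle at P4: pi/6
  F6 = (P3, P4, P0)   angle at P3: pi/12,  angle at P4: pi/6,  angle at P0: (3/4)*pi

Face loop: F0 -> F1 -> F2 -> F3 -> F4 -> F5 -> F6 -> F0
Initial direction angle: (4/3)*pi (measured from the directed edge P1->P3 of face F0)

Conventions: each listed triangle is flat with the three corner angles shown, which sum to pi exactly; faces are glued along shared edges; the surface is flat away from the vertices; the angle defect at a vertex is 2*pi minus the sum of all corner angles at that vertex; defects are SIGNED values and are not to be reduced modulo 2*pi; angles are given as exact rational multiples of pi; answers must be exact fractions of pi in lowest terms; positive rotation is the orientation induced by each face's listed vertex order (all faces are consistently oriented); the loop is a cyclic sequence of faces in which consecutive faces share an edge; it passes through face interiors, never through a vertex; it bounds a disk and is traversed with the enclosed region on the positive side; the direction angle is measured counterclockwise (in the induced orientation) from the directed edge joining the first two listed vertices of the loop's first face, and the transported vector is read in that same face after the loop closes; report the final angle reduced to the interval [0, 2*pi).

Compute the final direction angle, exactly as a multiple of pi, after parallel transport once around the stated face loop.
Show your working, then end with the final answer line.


enclosed vertex P1: corner angles sum to (2/3)*pi, defect = 2*pi - (2/3)*pi = (4/3)*pi
enclosed vertex P3: corner angles sum to (5/6)*pi, defect = 2*pi - (5/6)*pi = (7/6)*pi
the rotation equals the total enclosed defect, so the final angle is initial + defects (mod 2*pi)
final angle = (4/3)*pi + (5/2)*pi = (11/6)*pi (mod 2*pi)

Answer: final direction angle = (11/6)*pi


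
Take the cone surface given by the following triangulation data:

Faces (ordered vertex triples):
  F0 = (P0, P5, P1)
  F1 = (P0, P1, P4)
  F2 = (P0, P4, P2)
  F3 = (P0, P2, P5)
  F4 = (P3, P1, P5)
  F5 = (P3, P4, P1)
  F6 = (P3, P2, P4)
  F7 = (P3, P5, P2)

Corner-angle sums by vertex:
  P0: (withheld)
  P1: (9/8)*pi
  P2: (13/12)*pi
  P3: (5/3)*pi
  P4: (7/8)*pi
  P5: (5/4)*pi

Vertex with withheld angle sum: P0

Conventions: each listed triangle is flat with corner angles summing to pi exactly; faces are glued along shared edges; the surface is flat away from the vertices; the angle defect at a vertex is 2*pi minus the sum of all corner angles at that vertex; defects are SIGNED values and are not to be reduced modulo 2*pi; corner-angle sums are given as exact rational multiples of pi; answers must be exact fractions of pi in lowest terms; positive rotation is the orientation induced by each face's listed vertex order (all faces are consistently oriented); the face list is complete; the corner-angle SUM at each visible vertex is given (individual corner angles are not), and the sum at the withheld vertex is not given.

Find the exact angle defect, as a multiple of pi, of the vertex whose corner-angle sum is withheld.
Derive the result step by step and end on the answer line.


V = 6, E = 12, F = 8; chi = V - E + F = 2
Gauss-Bonnet: total defect = 2*pi*chi = 4*pi; visible defects sum to 4*pi

Answer: defect(P0) = 0


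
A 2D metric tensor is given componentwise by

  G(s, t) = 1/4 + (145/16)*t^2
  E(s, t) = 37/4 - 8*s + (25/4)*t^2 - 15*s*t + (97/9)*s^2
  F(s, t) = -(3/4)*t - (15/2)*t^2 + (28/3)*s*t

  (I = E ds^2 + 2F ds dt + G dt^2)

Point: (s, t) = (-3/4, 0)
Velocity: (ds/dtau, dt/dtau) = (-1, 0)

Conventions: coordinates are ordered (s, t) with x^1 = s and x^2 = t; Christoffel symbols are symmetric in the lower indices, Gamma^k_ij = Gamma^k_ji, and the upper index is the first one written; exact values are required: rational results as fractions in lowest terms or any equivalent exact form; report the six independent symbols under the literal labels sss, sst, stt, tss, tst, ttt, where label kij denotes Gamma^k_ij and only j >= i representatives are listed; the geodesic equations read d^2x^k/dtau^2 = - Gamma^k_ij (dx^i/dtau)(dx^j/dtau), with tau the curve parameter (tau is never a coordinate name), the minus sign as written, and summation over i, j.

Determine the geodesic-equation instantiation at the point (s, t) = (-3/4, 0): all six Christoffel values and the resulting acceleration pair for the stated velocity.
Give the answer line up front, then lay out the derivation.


Answer: Gamma_sss = -580/1023, Gamma_sst = 90/341, Gamma_stt = -4/11, Gamma_tss = -45/2, Gamma_tst = 0, Gamma_ttt = 0; accelerations (d^2s/dtau^2, d^2t/dtau^2) = (580/1023, 45/2)

E = 341/16, F = 0, G = 1/4 at the point
E_s = -145/6, E_t = 45/4, F_s = 0, F_t = -31/4, G_s = 0, G_t = 0
EG - F^2 = 341/64;  g^inv = (64/341) * [[1/4, 0], [0, 341/16]]
first-kind symbols [ij,l] = (1/2)(d_i g_jl + d_j g_il - d_l g_ij): [ss,s] = E_s/2 = -145/12, [ss,t] = F_s - E_t/2 = -45/8, [st,s] = E_t/2 = 45/8, [st,t] = G_s/2 = 0, [tt,s] = F_t - G_s/2 = -31/4, [tt,t] = G_t/2 = 0
Gamma^s_ij = (G*[ij,s] - F*[ij,t])/(EG - F^2), Gamma^t_ij = (E*[ij,t] - F*[ij,s])/(EG - F^2)
Gamma_sss = -580/1023, Gamma_sst = 90/341, Gamma_stt = -4/11, Gamma_tss = -45/2, Gamma_tst = 0, Gamma_ttt = 0
d^2s/dtau^2 = -(Gamma_sss*(-1)^2 + 2*Gamma_sst*(-1)*(0) + Gamma_stt*(0)^2) = 580/1023
d^2t/dtau^2 = -(Gamma_tss*(-1)^2 + 2*Gamma_tst*(-1)*(0) + Gamma_ttt*(0)^2) = 45/2


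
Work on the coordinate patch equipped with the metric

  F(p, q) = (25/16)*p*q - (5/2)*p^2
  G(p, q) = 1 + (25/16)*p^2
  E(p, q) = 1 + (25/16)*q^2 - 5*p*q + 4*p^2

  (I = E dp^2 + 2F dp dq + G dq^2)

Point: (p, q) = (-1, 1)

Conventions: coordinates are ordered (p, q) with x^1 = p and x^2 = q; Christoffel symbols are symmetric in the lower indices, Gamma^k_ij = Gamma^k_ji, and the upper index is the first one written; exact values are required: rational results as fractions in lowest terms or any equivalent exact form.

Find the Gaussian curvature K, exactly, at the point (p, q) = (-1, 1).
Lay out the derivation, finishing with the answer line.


E = 185/16, F = -65/16, G = 41/16, EG - F^2 = 105/8 at the point
E_p = -13, E_q = 65/8, F_p = 105/16, F_q = -25/16, G_p = -25/8, G_q = 0
E_qq = 25/8, F_pq = 25/16, G_pp = 25/8
Apply the Brioschi formula K = (det M1 - det M2)/(EG - F^2)^2 over the derivative matrices of E, F, G.
M1 = [[-E_qq/2 + F_pq - G_pp/2, E_p/2, F_p - E_q/2], [F_q - G_p/2, E, F], [G_q/2, F, G]] = [[-25/16, -13/2, 5/2], [0, 185/16, -65/16], [0, -65/16, 41/16]]; det M1 = -2625/128
M2 = [[0, E_q/2, G_p/2], [E_q/2, E, F], [G_p/2, F, G]] = [[0, 65/16, -25/16], [65/16, 185/16, -65/16], [-25/16, -65/16, 41/16]]; det M2 = -2425/128
det M1 - det M2 = -25/16; K = -25/16 / (105/8)^2 = -4/441

Answer: K = -4/441


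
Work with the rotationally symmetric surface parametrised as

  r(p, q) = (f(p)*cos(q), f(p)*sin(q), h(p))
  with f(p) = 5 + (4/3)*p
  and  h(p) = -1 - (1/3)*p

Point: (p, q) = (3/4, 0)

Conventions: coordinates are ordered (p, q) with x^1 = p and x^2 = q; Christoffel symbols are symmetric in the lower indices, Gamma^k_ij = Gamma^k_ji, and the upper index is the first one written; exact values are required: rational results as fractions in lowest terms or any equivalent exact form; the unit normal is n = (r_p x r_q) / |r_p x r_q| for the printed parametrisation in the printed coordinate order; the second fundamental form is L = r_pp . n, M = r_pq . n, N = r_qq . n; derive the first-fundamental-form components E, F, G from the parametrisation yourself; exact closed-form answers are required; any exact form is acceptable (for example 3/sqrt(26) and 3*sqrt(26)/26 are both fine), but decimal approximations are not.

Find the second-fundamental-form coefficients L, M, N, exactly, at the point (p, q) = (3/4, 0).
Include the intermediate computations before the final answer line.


f = 6, f' = 4/3, f'' = 0, h' = -1/3, h'' = 0
E = 17/9, F = 0, G = 36; answer radicand W^2 = 17/9
unnormalised second-form numerators: l = 0, m = 0, n = -2; L = l/sqrt(17/9), and similarly M = m/sqrt(W^2), N = n/sqrt(W^2)

Answer: L = 0, M = 0, N = -6*sqrt(17)/17


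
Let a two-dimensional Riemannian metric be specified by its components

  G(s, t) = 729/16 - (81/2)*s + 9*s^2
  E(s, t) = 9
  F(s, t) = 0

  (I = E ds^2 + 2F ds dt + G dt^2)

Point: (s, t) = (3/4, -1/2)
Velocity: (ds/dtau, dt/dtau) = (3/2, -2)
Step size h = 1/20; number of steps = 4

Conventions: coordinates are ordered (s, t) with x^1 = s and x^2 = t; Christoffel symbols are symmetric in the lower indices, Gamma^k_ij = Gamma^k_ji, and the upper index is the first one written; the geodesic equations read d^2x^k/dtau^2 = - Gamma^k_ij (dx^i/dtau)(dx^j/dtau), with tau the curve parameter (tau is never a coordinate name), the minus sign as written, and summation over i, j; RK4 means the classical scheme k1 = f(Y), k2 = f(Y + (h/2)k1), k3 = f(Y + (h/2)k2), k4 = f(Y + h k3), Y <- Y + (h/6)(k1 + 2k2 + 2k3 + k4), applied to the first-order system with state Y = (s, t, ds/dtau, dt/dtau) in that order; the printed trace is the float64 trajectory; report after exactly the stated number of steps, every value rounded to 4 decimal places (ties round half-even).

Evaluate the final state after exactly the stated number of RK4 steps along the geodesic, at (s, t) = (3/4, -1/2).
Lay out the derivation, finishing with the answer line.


f(Y) = (ds/dtau, dt/dtau, -Gamma^s_ij Y'^i Y'^j, -Gamma^t_ij Y'^i Y'^j) with the Gammas evaluated at the stage position; h = 0.050000; intermediate values shown to 6 dp
step 0: s = 0.7500, t = -0.5000, ds/dtau = 1.5000, dt/dtau = -2.0000
step 1:
  k1: at (s, t) = (0.750000, -0.500000), (ds/dtau, dt/dtau) = (1.500000, -2.000000); Gamma_sss = 0.000000, Gamma_sst = 0.000000, Gamma_stt = 1.500000, Gamma_tss = 0.000000, Gamma_tst = -0.666667, Gamma_ttt = 0.000000; k1 = (1.500000, -2.000000, -6.000000, -4.000000)
  k2: at (s, t) = (0.787500, -0.550000), (ds/dtau, dt/dtau) = (1.350000, -2.100000); Gamma_sss = 0.000000, Gamma_sst = 0.000000, Gamma_stt = 1.462500, Gamma_tss = 0.000000, Gamma_tst = -0.683761, Gamma_ttt = 0.000000; k2 = (1.350000, -2.100000, -6.449625, -3.876923)
  k3: at (s, t) = (0.783750, -0.552500), (ds/dtau, dt/dtau) = (1.338759, -2.096923); Gamma_sss = 0.000000, Gamma_sst = 0.000000, Gamma_stt = 1.466250, Gamma_tss = 0.000000, Gamma_tst = -0.682012, Gamma_ttt = 0.000000; k3 = (1.338759, -2.096923, -6.447228, -3.829191)
  k4: at (s, t) = (0.816938, -0.604846), (ds/dtau, dt/dtau) = (1.177639, -2.191460); Gamma_sss = 0.000000, Gamma_sst = 0.000000, Gamma_stt = 1.433062, Gamma_tss = 0.000000, Gamma_tst = -0.697806, Gamma_ttt = 0.000000; k4 = (1.177639, -2.191460, -6.882273, -3.601725)
  Y <- Y + (h/6)(k1 + 2k2 + 2k3 + k4): s = 0.8171, t = -0.6049, ds/dtau = 1.1777, dt/dtau = -2.1918
step 2:
  k1: at (s, t) = (0.817126, -0.604878), (ds/dtau, dt/dtau) = (1.177700, -2.191783); Gamma_sss = 0.000000, Gamma_sst = 0.000000, Gamma_stt = 1.432874, Gamma_tss = 0.000000, Gamma_tst = -0.697898, Gamma_ttt = 0.000000; k1 = (1.177700, -2.191783, -6.883400, -3.602918)
  k2: at (s, t) = (0.846569, -0.659672), (ds/dtau, dt/dtau) = (1.005615, -2.281856); Gamma_sss = 0.000000, Gamma_sst = 0.000000, Gamma_stt = 1.403431, Gamma_tss = 0.000000, Gamma_tst = -0.712539, Gamma_ttt = 0.000000; k2 = (1.005615, -2.281856, -7.307478, -3.270084)
  k3: at (s, t) = (0.842267, -0.661924), (ds/dtau, dt/dtau) = (0.995013, -2.273535); Gamma_sss = 0.000000, Gamma_sst = 0.000000, Gamma_stt = 1.407733, Gamma_tss = 0.000000, Gamma_tst = -0.710362, Gamma_ttt = 0.000000; k3 = (0.995013, -2.273535, -7.276519, -3.213957)
  k4: at (s, t) = (0.866877, -0.718554), (ds/dtau, dt/dtau) = (0.813874, -2.352481); Gamma_sss = 0.000000, Gamma_sst = 0.000000, Gamma_stt = 1.383123, Gamma_tss = 0.000000, Gamma_tst = -0.723001, Gamma_ttt = 0.000000; k4 = (0.813874, -2.352481, -7.654432, -2.768551)
  Y <- Y + (h/6)(k1 + 2k2 + 2k3 + k4): s = 0.8671, t = -0.7187, ds/dtau = 0.8135, dt/dtau = -2.3529
step 3:
  k1: at (s, t) = (0.867067, -0.718670), (ds/dtau, dt/dtau) = (0.813485, -2.352946); Gamma_sss = 0.000000, Gamma_sst = 0.000000, Gamma_stt = 1.382933, Gamma_tss = 0.000000, Gamma_tst = -0.723101, Gamma_ttt = 0.000000; k1 = (0.813485, -2.352946, -7.656409, -2.768154)
  k2: at (s, t) = (0.887404, -0.777493), (ds/dtau, dt/dtau) = (0.622075, -2.422150); Gamma_sss = 0.000000, Gamma_sst = 0.000000, Gamma_stt = 1.362596, Gamma_tss = 0.000000, Gamma_tst = -0.733893, Gamma_ttt = 0.000000; k2 = (0.622075, -2.422150, -7.994093, -2.211599)
  k3: at (s, t) = (0.882618, -0.779223), (ds/dtau, dt/dtau) = (0.613633, -2.408236); Gamma_sss = 0.000000, Gamma_sst = 0.000000, Gamma_stt = 1.367382, Gamma_tss = 0.000000, Gamma_tst = -0.731325, Gamma_ttt = 0.000000; k3 = (0.613633, -2.408236, -7.930266, -2.161463)
  k4: at (s, t) = (0.897748, -0.839081), (ds/dtau, dt/dtau) = (0.416972, -2.461019); Gamma_sss = 0.000000, Gamma_sst = 0.000000, Gamma_stt = 1.352252, Gamma_tss = 0.000000, Gamma_tst = -0.739507, Gamma_ttt = 0.000000; k4 = (0.416972, -2.461019, -8.190068, -1.517728)
  Y <- Y + (h/6)(k1 + 2k2 + 2k3 + k4): s = 0.8979, t = -0.8393, ds/dtau = 0.4160, dt/dtau = -2.4615
step 4:
  k1: at (s, t) = (0.897915, -0.839292), (ds/dtau, dt/dtau) = (0.416025, -2.461546); Gamma_sss = 0.000000, Gamma_sst = 0.000000, Gamma_stt = 1.352085, Gamma_tss = 0.000000, Gamma_tst = -0.739599, Gamma_ttt = 0.000000; k1 = (0.416025, -2.461546, -8.192562, -1.514794)
  k2: at (s, t) = (0.908316, -0.900831), (ds/dtau, dt/dtau) = (0.211211, -2.499416); Gamma_sss = 0.000000, Gamma_sst = 0.000000, Gamma_stt = 1.341684, Gamma_tss = 0.000000, Gamma_tst = -0.745332, Gamma_ttt = 0.000000; k2 = (0.211211, -2.499416, -8.381605, -0.786928)
  k3: at (s, t) = (0.903196, -0.901778), (ds/dtau, dt/dtau) = (0.206485, -2.481219); Gamma_sss = 0.000000, Gamma_sst = 0.000000, Gamma_stt = 1.346804, Gamma_tss = 0.000000, Gamma_tst = -0.742498, Gamma_ttt = 0.000000; k3 = (0.206485, -2.481219, -8.291530, -0.760815)
  k4: at (s, t) = (0.908240, -0.963353), (ds/dtau, dt/dtau) = (0.001448, -2.499587); Gamma_sss = 0.000000, Gamma_sst = 0.000000, Gamma_stt = 1.341760, Gamma_tss = 0.000000, Gamma_tst = -0.745290, Gamma_ttt = 0.000000; k4 = (0.001448, -2.499587, -8.383229, -0.005397)
  Y <- Y + (h/6)(k1 + 2k2 + 2k3 + k4): s = 0.9084, t = -0.9636, ds/dtau = 0.0000, dt/dtau = -2.5000

Answer: s = 0.9084, t = -0.9636, ds/dtau = 0.0000, dt/dtau = -2.5000


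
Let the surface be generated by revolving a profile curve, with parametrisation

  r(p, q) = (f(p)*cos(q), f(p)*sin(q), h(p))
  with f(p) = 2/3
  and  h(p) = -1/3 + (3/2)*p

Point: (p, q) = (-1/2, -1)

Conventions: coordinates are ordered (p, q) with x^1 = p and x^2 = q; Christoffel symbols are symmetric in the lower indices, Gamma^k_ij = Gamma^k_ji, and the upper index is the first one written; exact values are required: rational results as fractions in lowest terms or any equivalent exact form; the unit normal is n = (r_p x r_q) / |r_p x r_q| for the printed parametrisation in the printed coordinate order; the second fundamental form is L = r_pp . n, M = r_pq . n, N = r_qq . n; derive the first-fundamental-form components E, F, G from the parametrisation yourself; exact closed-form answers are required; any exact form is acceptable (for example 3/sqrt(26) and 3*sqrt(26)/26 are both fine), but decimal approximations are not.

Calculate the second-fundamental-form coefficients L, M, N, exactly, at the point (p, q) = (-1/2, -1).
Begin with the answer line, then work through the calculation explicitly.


Answer: L = 0, M = 0, N = 2/3

f = 2/3, f' = 0, f'' = 0, h' = 3/2, h'' = 0
E = 9/4, F = 0, G = 4/9; answer radicand W^2 = 9/4
unnormalised second-form numerators: l = 0, m = 0, n = 1; L = l/sqrt(9/4), and similarly M = m/sqrt(W^2), N = n/sqrt(W^2)


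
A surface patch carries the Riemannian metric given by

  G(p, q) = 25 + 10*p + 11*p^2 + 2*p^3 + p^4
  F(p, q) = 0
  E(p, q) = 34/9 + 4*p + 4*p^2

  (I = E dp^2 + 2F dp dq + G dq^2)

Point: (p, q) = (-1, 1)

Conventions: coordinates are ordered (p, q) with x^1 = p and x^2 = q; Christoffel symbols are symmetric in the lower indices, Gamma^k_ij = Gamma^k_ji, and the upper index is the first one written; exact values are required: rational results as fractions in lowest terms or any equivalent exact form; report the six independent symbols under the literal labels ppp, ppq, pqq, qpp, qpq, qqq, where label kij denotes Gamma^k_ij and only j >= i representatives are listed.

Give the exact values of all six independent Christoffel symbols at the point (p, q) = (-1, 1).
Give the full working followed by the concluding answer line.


E = 34/9, F = 0, G = 25 at the point
E_p = -4, E_q = 0, F_p = 0, F_q = 0, G_p = -10, G_q = 0
EG - F^2 = 850/9;  g^inv = (9/850) * [[25, 0], [0, 34/9]]
first-kind symbols [ij,l] = (1/2)(d_i g_jl + d_j g_il - d_l g_ij): [pp,p] = E_p/2 = -2, [pp,q] = F_p - E_q/2 = 0, [pq,p] = E_q/2 = 0, [pq,q] = G_p/2 = -5, [qq,p] = F_q - G_p/2 = 5, [qq,q] = G_q/2 = 0
Gamma^p_ij = (G*[ij,p] - F*[ij,q])/(EG - F^2), Gamma^q_ij = (E*[ij,q] - F*[ij,p])/(EG - F^2)

Answer: Gamma_ppp = -9/17, Gamma_ppq = 0, Gamma_pqq = 45/34, Gamma_qpp = 0, Gamma_qpq = -1/5, Gamma_qqq = 0


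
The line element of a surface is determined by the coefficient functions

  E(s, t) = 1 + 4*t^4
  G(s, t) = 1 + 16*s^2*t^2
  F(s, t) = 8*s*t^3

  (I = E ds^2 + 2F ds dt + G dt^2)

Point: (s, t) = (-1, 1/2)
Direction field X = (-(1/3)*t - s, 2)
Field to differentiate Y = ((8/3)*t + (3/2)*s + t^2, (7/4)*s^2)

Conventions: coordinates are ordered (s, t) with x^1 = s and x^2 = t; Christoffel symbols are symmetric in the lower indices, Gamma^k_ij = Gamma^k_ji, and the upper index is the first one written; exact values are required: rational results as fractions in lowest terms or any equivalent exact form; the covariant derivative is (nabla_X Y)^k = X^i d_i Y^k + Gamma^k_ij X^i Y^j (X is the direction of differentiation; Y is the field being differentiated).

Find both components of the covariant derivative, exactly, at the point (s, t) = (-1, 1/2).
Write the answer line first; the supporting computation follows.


Answer: (nabla_X Y)^s = 635/84, (nabla_X Y)^t = 33/28

E = 5/4, F = -1, G = 5 at the point
E_s = 0, E_t = 2, F_s = 1, F_t = -6, G_s = -8, G_t = 16
EG - F^2 = 21/4;  g^inv = (4/21) * [[5, 1], [1, 5/4]]
first-kind symbols [ij,l] = (1/2)(d_i g_jl + d_j g_il - d_l g_ij): [ss,s] = E_s/2 = 0, [ss,t] = F_s - E_t/2 = 0, [st,s] = E_t/2 = 1, [st,t] = G_s/2 = -4, [tt,s] = F_t - G_s/2 = -2, [tt,t] = G_t/2 = 8
Gamma^s_ij = (G*[ij,s] - F*[ij,t])/(EG - F^2), Gamma^t_ij = (E*[ij,t] - F*[ij,s])/(EG - F^2)
Gamma_sss = 0, Gamma_sst = 4/21, Gamma_stt = -8/21, Gamma_tss = 0, Gamma_tst = -16/21, Gamma_ttt = 32/21
X = (5/6, 2), Y = (1/12, 7/4) at the point
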